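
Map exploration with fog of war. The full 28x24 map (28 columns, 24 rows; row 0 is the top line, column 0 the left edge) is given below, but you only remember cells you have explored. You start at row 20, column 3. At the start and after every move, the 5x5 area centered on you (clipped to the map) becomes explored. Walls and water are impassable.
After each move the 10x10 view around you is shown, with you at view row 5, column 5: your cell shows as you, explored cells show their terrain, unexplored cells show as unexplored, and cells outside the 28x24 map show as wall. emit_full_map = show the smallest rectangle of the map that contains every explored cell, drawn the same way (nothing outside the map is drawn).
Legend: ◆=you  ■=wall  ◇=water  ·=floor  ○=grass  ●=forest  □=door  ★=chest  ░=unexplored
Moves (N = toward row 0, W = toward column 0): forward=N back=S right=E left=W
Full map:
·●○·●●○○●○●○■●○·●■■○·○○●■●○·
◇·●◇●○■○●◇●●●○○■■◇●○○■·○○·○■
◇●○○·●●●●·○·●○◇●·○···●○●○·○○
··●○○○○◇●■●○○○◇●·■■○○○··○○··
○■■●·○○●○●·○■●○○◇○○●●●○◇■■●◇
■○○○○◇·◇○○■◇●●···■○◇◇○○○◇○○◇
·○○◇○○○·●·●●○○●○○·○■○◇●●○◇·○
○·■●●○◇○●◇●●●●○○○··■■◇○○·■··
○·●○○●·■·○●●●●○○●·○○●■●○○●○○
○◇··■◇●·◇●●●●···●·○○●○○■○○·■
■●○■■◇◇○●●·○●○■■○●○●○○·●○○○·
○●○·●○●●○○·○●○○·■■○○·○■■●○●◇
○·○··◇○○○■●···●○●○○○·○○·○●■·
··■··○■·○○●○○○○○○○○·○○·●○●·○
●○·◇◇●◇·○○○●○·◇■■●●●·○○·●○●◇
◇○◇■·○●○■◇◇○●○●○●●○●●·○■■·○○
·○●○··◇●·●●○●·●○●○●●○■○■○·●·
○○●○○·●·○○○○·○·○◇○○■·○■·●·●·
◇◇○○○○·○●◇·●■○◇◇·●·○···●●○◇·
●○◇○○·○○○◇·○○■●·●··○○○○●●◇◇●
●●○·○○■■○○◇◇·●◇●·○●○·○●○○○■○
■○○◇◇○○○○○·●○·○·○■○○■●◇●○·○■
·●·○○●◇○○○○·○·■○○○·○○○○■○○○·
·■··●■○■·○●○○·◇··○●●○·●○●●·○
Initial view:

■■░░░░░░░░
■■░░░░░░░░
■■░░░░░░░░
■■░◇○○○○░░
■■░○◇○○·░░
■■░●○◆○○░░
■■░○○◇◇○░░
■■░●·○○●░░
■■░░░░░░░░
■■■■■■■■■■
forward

■■░░░░░░░░
■■░░░░░░░░
■■░░░░░░░░
■■░○●○○·░░
■■░◇○○○○░░
■■░○◇◆○·░░
■■░●○·○○░░
■■░○○◇◇○░░
■■░●·○○●░░
■■░░░░░░░░

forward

■■░░░░░░░░
■■░░░░░░░░
■■░░░░░░░░
■■░○●○··░░
■■░○●○○·░░
■■░◇○◆○○░░
■■░○◇○○·░░
■■░●○·○○░░
■■░○○◇◇○░░
■■░●·○○●░░

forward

■■░░░░░░░░
■■░░░░░░░░
■■░░░░░░░░
■■░○◇■·○░░
■■░○●○··░░
■■░○●◆○·░░
■■░◇○○○○░░
■■░○◇○○·░░
■■░●○·○○░░
■■░○○◇◇○░░

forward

■■░░░░░░░░
■■░░░░░░░░
■■░░░░░░░░
■■░○·◇◇●░░
■■░○◇■·○░░
■■░○●◆··░░
■■░○●○○·░░
■■░◇○○○○░░
■■░○◇○○·░░
■■░●○·○○░░

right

■░░░░░░░░░
■░░░░░░░░░
■░░░░░░░░░
■░○·◇◇●◇░░
■░○◇■·○●░░
■░○●○◆·◇░░
■░○●○○·●░░
■░◇○○○○·░░
■░○◇○○·░░░
■░●○·○○░░░

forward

■░░░░░░░░░
■░░░░░░░░░
■░░░░░░░░░
■░░■··○■░░
■░○·◇◇●◇░░
■░○◇■◆○●░░
■░○●○··◇░░
■░○●○○·●░░
■░◇○○○○·░░
■░○◇○○·░░░

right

░░░░░░░░░░
░░░░░░░░░░
░░░░░░░░░░
░░■··○■·░░
░○·◇◇●◇·░░
░○◇■·◆●○░░
░○●○··◇●░░
░○●○○·●·░░
░◇○○○○·░░░
░○◇○○·░░░░

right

░░░░░░░░░░
░░░░░░░░░░
░░░░░░░░░░
░■··○■·○░░
○·◇◇●◇·○░░
○◇■·○◆○■░░
○●○··◇●·░░
○●○○·●·○░░
◇○○○○·░░░░
○◇○○·░░░░░

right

░░░░░░░░░░
░░░░░░░░░░
░░░░░░░░░░
■··○■·○○░░
·◇◇●◇·○○░░
◇■·○●◆■◇░░
●○··◇●·●░░
●○○·●·○○░░
○○○○·░░░░░
◇○○·░░░░░░

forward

░░░░░░░░░░
░░░░░░░░░░
░░░░░░░░░░
░░░◇○○○■░░
■··○■·○○░░
·◇◇●◇◆○○░░
◇■·○●○■◇░░
●○··◇●·●░░
●○○·●·○○░░
○○○○·░░░░░

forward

░░░░░░░░░░
░░░░░░░░░░
░░░░░░░░░░
░░░○●●○○░░
░░░◇○○○■░░
■··○■◆○○░░
·◇◇●◇·○○░░
◇■·○●○■◇░░
●○··◇●·●░░
●○○·●·○○░░

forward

░░░░░░░░░░
░░░░░░░░░░
░░░░░░░░░░
░░░◇◇○●●░░
░░░○●●○○░░
░░░◇○◆○■░░
■··○■·○○░░
·◇◇●◇·○○░░
◇■·○●○■◇░░
●○··◇●·●░░

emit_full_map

░░░░◇◇○●●
░░░░○●●○○
░░░░◇○◆○■
░■··○■·○○
○·◇◇●◇·○○
○◇■·○●○■◇
○●○··◇●·●
○●○○·●·○○
◇○○○○·░░░
○◇○○·░░░░
●○·○○░░░░
○○◇◇○░░░░
●·○○●░░░░

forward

░░░░░░░░░░
░░░░░░░░░░
░░░░░░░░░░
░░░◇●·◇●░░
░░░◇◇○●●░░
░░░○●◆○○░░
░░░◇○○○■░░
■··○■·○○░░
·◇◇●◇·○○░░
◇■·○●○■◇░░

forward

░░░░░░░░░░
░░░░░░░░░░
░░░░░░░░░░
░░░●·■·○░░
░░░◇●·◇●░░
░░░◇◇◆●●░░
░░░○●●○○░░
░░░◇○○○■░░
■··○■·○○░░
·◇◇●◇·○○░░

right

░░░░░░░░░░
░░░░░░░░░░
░░░░░░░░░░
░░●·■·○●░░
░░◇●·◇●●░░
░░◇◇○◆●·░░
░░○●●○○·░░
░░◇○○○■●░░
··○■·○○░░░
◇◇●◇·○○░░░

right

░░░░░░░░░░
░░░░░░░░░░
░░░░░░░░░░
░●·■·○●●░░
░◇●·◇●●●░░
░◇◇○●◆·○░░
░○●●○○·○░░
░◇○○○■●·░░
·○■·○○░░░░
◇●◇·○○░░░░

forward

░░░░░░░░░░
░░░░░░░░░░
░░░░░░░░░░
░░░○●◇●●░░
░●·■·○●●░░
░◇●·◇◆●●░░
░◇◇○●●·○░░
░○●●○○·○░░
░◇○○○■●·░░
·○■·○○░░░░

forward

░░░░░░░░░░
░░░░░░░░░░
░░░░░░░░░░
░░░·●·●●░░
░░░○●◇●●░░
░●·■·◆●●░░
░◇●·◇●●●░░
░◇◇○●●·○░░
░○●●○○·○░░
░◇○○○■●·░░

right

░░░░░░░░░░
░░░░░░░░░░
░░░░░░░░░░
░░·●·●●○░░
░░○●◇●●●░░
●·■·○◆●●░░
◇●·◇●●●●░░
◇◇○●●·○●░░
○●●○○·○░░░
◇○○○■●·░░░

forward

░░░░░░░░░░
░░░░░░░░░░
░░░░░░░░░░
░░░○○■◇●░░
░░·●·●●○░░
░░○●◇◆●●░░
●·■·○●●●░░
◇●·◇●●●●░░
◇◇○●●·○●░░
○●●○○·○░░░

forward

░░░░░░░░░░
░░░░░░░░░░
░░░░░░░░░░
░░░○●·○■░░
░░░○○■◇●░░
░░·●·◆●○░░
░░○●◇●●●░░
●·■·○●●●░░
◇●·◇●●●●░░
◇◇○●●·○●░░

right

░░░░░░░░░░
░░░░░░░░░░
░░░░░░░░░░
░░○●·○■●░░
░░○○■◇●●░░
░·●·●◆○○░░
░○●◇●●●●░░
·■·○●●●●░░
●·◇●●●●░░░
◇○●●·○●░░░

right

░░░░░░░░░░
░░░░░░░░░░
░░░░░░░░░░
░○●·○■●○░░
░○○■◇●●·░░
·●·●●◆○●░░
○●◇●●●●○░░
■·○●●●●○░░
·◇●●●●░░░░
○●●·○●░░░░

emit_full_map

░░░░░░░○●·○■●○
░░░░░░░○○■◇●●·
░░░░░░·●·●●◆○●
░░░░░░○●◇●●●●○
░░░░●·■·○●●●●○
░░░░◇●·◇●●●●░░
░░░░◇◇○●●·○●░░
░░░░○●●○○·○░░░
░░░░◇○○○■●·░░░
░■··○■·○○░░░░░
○·◇◇●◇·○○░░░░░
○◇■·○●○■◇░░░░░
○●○··◇●·●░░░░░
○●○○·●·○○░░░░░
◇○○○○·░░░░░░░░
○◇○○·░░░░░░░░░
●○·○○░░░░░░░░░
○○◇◇○░░░░░░░░░
●·○○●░░░░░░░░░

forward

░░░░░░░░░░
░░░░░░░░░░
░░░░░░░░░░
░░░●○○○◇░░
░○●·○■●○░░
░○○■◇◆●·░░
·●·●●○○●░░
○●◇●●●●○░░
■·○●●●●○░░
·◇●●●●░░░░

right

░░░░░░░░░░
░░░░░░░░░░
░░░░░░░░░░
░░●○○○◇●░░
○●·○■●○○░░
○○■◇●◆··░░
●·●●○○●○░░
●◇●●●●○○░░
·○●●●●○░░░
◇●●●●░░░░░

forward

■■■■■■■■■■
░░░░░░░░░░
░░░░░░░░░░
░░░·●○◇●░░
░░●○○○◇●░░
○●·○■◆○○░░
○○■◇●●··░░
●·●●○○●○░░
●◇●●●●○○░░
·○●●●●○░░░

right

■■■■■■■■■■
░░░░░░░░░░
░░░░░░░░░░
░░·●○◇●·░░
░●○○○◇●·░░
●·○■●◆○◇░░
○■◇●●···░░
·●●○○●○○░░
◇●●●●○○░░░
○●●●●○░░░░

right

■■■■■■■■■■
░░░░░░░░░░
░░░░░░░░░░
░·●○◇●·○░░
●○○○◇●·■░░
·○■●○◆◇○░░
■◇●●···■░░
●●○○●○○·░░
●●●●○○░░░░
●●●●○░░░░░

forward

■■■■■■■■■■
■■■■■■■■■■
░░░░░░░░░░
░░░○○■■◇░░
░·●○◇●·○░░
●○○○◇◆·■░░
·○■●○○◇○░░
■◇●●···■░░
●●○○●○○·░░
●●●●○○░░░░

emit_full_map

░░░░░░░░░░░░○○■■◇
░░░░░░░░░░·●○◇●·○
░░░░░░░░░●○○○◇◆·■
░░░░░░░○●·○■●○○◇○
░░░░░░░○○■◇●●···■
░░░░░░·●·●●○○●○○·
░░░░░░○●◇●●●●○○░░
░░░░●·■·○●●●●○░░░
░░░░◇●·◇●●●●░░░░░
░░░░◇◇○●●·○●░░░░░
░░░░○●●○○·○░░░░░░
░░░░◇○○○■●·░░░░░░
░■··○■·○○░░░░░░░░
○·◇◇●◇·○○░░░░░░░░
○◇■·○●○■◇░░░░░░░░
○●○··◇●·●░░░░░░░░
○●○○·●·○○░░░░░░░░
◇○○○○·░░░░░░░░░░░
○◇○○·░░░░░░░░░░░░
●○·○○░░░░░░░░░░░░
○○◇◇○░░░░░░░░░░░░
●·○○●░░░░░░░░░░░░

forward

■■■■■■■■■■
■■■■■■■■■■
■■■■■■■■■■
░░░●○·●■░░
░░░○○■■◇░░
░·●○◇◆·○░░
●○○○◇●·■░░
·○■●○○◇○░░
■◇●●···■░░
●●○○●○○·░░

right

■■■■■■■■■■
■■■■■■■■■■
■■■■■■■■■■
░░●○·●■■░░
░░○○■■◇●░░
·●○◇●◆○·░░
○○○◇●·■■░░
○■●○○◇○○░░
◇●●···■░░░
●○○●○○·░░░

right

■■■■■■■■■■
■■■■■■■■■■
■■■■■■■■■■
░●○·●■■○░░
░○○■■◇●○░░
●○◇●·◆··░░
○○◇●·■■○░░
■●○○◇○○●░░
●●···■░░░░
○○●○○·░░░░

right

■■■■■■■■■■
■■■■■■■■■■
■■■■■■■■■■
●○·●■■○·░░
○○■■◇●○○░░
○◇●·○◆··░░
○◇●·■■○○░░
●○○◇○○●●░░
●···■░░░░░
○●○○·░░░░░

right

■■■■■■■■■■
■■■■■■■■■■
■■■■■■■■■■
○·●■■○·○░░
○■■◇●○○■░░
◇●·○·◆·●░░
◇●·■■○○○░░
○○◇○○●●●░░
···■░░░░░░
●○○·░░░░░░

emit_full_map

░░░░░░░░░░░░●○·●■■○·○
░░░░░░░░░░░░○○■■◇●○○■
░░░░░░░░░░·●○◇●·○·◆·●
░░░░░░░░░●○○○◇●·■■○○○
░░░░░░░○●·○■●○○◇○○●●●
░░░░░░░○○■◇●●···■░░░░
░░░░░░·●·●●○○●○○·░░░░
░░░░░░○●◇●●●●○○░░░░░░
░░░░●·■·○●●●●○░░░░░░░
░░░░◇●·◇●●●●░░░░░░░░░
░░░░◇◇○●●·○●░░░░░░░░░
░░░░○●●○○·○░░░░░░░░░░
░░░░◇○○○■●·░░░░░░░░░░
░■··○■·○○░░░░░░░░░░░░
○·◇◇●◇·○○░░░░░░░░░░░░
○◇■·○●○■◇░░░░░░░░░░░░
○●○··◇●·●░░░░░░░░░░░░
○●○○·●·○○░░░░░░░░░░░░
◇○○○○·░░░░░░░░░░░░░░░
○◇○○·░░░░░░░░░░░░░░░░
●○·○○░░░░░░░░░░░░░░░░
○○◇◇○░░░░░░░░░░░░░░░░
●·○○●░░░░░░░░░░░░░░░░


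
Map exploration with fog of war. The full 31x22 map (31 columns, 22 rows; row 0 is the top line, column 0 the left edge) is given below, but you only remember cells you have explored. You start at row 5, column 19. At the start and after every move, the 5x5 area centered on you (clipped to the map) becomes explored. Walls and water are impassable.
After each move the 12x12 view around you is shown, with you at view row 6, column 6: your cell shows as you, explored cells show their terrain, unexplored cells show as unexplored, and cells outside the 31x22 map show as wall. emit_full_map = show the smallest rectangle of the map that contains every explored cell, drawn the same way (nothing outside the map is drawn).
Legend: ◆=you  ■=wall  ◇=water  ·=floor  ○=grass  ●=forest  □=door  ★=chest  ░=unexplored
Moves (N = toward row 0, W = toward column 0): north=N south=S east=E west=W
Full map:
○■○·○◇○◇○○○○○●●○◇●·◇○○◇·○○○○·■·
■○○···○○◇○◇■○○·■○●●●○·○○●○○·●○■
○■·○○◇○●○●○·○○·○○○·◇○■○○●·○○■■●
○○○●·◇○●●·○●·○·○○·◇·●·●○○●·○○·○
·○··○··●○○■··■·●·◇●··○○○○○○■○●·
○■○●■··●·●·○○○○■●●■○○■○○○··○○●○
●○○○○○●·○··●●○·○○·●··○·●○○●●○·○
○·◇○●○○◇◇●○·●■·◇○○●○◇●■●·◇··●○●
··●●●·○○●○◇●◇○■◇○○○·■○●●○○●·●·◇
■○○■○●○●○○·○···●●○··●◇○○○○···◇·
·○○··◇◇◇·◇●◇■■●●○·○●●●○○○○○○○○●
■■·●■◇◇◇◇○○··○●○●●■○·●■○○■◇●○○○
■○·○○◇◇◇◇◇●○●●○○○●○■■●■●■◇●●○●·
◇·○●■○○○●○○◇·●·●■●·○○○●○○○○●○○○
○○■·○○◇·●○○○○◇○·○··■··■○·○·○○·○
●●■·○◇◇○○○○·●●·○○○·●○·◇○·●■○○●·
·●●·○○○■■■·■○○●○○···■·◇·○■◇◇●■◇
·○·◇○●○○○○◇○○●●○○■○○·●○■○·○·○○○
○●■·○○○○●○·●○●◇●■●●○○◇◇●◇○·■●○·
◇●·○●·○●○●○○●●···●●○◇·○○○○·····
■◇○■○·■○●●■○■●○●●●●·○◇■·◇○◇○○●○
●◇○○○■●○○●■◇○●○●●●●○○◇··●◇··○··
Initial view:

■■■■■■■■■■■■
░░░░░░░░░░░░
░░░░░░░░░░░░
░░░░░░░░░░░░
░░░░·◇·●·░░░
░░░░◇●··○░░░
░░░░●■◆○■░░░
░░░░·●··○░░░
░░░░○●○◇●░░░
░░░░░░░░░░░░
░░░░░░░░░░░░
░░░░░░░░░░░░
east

■■■■■■■■■■■■
░░░░░░░░░░░░
░░░░░░░░░░░░
░░░░░░░░░░░░
░░░·◇·●·●░░░
░░░◇●··○○░░░
░░░●■○◆■○░░░
░░░·●··○·░░░
░░░○●○◇●■░░░
░░░░░░░░░░░░
░░░░░░░░░░░░
░░░░░░░░░░░░

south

░░░░░░░░░░░░
░░░░░░░░░░░░
░░░░░░░░░░░░
░░░·◇·●·●░░░
░░░◇●··○○░░░
░░░●■○○■○░░░
░░░·●·◆○·░░░
░░░○●○◇●■░░░
░░░░○·■○●░░░
░░░░░░░░░░░░
░░░░░░░░░░░░
░░░░░░░░░░░░

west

░░░░░░░░░░░░
░░░░░░░░░░░░
░░░░░░░░░░░░
░░░░·◇·●·●░░
░░░░◇●··○○░░
░░░░●■○○■○░░
░░░░·●◆·○·░░
░░░░○●○◇●■░░
░░░░○○·■○●░░
░░░░░░░░░░░░
░░░░░░░░░░░░
░░░░░░░░░░░░

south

░░░░░░░░░░░░
░░░░░░░░░░░░
░░░░·◇·●·●░░
░░░░◇●··○○░░
░░░░●■○○■○░░
░░░░·●··○·░░
░░░░○●◆◇●■░░
░░░░○○·■○●░░
░░░░○··●◇░░░
░░░░░░░░░░░░
░░░░░░░░░░░░
░░░░░░░░░░░░

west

░░░░░░░░░░░░
░░░░░░░░░░░░
░░░░░·◇·●·●░
░░░░░◇●··○○░
░░░░●●■○○■○░
░░░░○·●··○·░
░░░░○○◆○◇●■░
░░░░○○○·■○●░
░░░░●○··●◇░░
░░░░░░░░░░░░
░░░░░░░░░░░░
░░░░░░░░░░░░

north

░░░░░░░░░░░░
░░░░░░░░░░░░
░░░░░░░░░░░░
░░░░░·◇·●·●░
░░░░·◇●··○○░
░░░░●●■○○■○░
░░░░○·◆··○·░
░░░░○○●○◇●■░
░░░░○○○·■○●░
░░░░●○··●◇░░
░░░░░░░░░░░░
░░░░░░░░░░░░

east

░░░░░░░░░░░░
░░░░░░░░░░░░
░░░░░░░░░░░░
░░░░·◇·●·●░░
░░░·◇●··○○░░
░░░●●■○○■○░░
░░░○·●◆·○·░░
░░░○○●○◇●■░░
░░░○○○·■○●░░
░░░●○··●◇░░░
░░░░░░░░░░░░
░░░░░░░░░░░░

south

░░░░░░░░░░░░
░░░░░░░░░░░░
░░░░·◇·●·●░░
░░░·◇●··○○░░
░░░●●■○○■○░░
░░░○·●··○·░░
░░░○○●◆◇●■░░
░░░○○○·■○●░░
░░░●○··●◇░░░
░░░░░░░░░░░░
░░░░░░░░░░░░
░░░░░░░░░░░░

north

░░░░░░░░░░░░
░░░░░░░░░░░░
░░░░░░░░░░░░
░░░░·◇·●·●░░
░░░·◇●··○○░░
░░░●●■○○■○░░
░░░○·●◆·○·░░
░░░○○●○◇●■░░
░░░○○○·■○●░░
░░░●○··●◇░░░
░░░░░░░░░░░░
░░░░░░░░░░░░

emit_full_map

░·◇·●·●
·◇●··○○
●●■○○■○
○·●◆·○·
○○●○◇●■
○○○·■○●
●○··●◇░

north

■■■■■■■■■■■■
░░░░░░░░░░░░
░░░░░░░░░░░░
░░░░░░░░░░░░
░░░░·◇·●·●░░
░░░·◇●··○○░░
░░░●●■◆○■○░░
░░░○·●··○·░░
░░░○○●○◇●■░░
░░░○○○·■○●░░
░░░●○··●◇░░░
░░░░░░░░░░░░


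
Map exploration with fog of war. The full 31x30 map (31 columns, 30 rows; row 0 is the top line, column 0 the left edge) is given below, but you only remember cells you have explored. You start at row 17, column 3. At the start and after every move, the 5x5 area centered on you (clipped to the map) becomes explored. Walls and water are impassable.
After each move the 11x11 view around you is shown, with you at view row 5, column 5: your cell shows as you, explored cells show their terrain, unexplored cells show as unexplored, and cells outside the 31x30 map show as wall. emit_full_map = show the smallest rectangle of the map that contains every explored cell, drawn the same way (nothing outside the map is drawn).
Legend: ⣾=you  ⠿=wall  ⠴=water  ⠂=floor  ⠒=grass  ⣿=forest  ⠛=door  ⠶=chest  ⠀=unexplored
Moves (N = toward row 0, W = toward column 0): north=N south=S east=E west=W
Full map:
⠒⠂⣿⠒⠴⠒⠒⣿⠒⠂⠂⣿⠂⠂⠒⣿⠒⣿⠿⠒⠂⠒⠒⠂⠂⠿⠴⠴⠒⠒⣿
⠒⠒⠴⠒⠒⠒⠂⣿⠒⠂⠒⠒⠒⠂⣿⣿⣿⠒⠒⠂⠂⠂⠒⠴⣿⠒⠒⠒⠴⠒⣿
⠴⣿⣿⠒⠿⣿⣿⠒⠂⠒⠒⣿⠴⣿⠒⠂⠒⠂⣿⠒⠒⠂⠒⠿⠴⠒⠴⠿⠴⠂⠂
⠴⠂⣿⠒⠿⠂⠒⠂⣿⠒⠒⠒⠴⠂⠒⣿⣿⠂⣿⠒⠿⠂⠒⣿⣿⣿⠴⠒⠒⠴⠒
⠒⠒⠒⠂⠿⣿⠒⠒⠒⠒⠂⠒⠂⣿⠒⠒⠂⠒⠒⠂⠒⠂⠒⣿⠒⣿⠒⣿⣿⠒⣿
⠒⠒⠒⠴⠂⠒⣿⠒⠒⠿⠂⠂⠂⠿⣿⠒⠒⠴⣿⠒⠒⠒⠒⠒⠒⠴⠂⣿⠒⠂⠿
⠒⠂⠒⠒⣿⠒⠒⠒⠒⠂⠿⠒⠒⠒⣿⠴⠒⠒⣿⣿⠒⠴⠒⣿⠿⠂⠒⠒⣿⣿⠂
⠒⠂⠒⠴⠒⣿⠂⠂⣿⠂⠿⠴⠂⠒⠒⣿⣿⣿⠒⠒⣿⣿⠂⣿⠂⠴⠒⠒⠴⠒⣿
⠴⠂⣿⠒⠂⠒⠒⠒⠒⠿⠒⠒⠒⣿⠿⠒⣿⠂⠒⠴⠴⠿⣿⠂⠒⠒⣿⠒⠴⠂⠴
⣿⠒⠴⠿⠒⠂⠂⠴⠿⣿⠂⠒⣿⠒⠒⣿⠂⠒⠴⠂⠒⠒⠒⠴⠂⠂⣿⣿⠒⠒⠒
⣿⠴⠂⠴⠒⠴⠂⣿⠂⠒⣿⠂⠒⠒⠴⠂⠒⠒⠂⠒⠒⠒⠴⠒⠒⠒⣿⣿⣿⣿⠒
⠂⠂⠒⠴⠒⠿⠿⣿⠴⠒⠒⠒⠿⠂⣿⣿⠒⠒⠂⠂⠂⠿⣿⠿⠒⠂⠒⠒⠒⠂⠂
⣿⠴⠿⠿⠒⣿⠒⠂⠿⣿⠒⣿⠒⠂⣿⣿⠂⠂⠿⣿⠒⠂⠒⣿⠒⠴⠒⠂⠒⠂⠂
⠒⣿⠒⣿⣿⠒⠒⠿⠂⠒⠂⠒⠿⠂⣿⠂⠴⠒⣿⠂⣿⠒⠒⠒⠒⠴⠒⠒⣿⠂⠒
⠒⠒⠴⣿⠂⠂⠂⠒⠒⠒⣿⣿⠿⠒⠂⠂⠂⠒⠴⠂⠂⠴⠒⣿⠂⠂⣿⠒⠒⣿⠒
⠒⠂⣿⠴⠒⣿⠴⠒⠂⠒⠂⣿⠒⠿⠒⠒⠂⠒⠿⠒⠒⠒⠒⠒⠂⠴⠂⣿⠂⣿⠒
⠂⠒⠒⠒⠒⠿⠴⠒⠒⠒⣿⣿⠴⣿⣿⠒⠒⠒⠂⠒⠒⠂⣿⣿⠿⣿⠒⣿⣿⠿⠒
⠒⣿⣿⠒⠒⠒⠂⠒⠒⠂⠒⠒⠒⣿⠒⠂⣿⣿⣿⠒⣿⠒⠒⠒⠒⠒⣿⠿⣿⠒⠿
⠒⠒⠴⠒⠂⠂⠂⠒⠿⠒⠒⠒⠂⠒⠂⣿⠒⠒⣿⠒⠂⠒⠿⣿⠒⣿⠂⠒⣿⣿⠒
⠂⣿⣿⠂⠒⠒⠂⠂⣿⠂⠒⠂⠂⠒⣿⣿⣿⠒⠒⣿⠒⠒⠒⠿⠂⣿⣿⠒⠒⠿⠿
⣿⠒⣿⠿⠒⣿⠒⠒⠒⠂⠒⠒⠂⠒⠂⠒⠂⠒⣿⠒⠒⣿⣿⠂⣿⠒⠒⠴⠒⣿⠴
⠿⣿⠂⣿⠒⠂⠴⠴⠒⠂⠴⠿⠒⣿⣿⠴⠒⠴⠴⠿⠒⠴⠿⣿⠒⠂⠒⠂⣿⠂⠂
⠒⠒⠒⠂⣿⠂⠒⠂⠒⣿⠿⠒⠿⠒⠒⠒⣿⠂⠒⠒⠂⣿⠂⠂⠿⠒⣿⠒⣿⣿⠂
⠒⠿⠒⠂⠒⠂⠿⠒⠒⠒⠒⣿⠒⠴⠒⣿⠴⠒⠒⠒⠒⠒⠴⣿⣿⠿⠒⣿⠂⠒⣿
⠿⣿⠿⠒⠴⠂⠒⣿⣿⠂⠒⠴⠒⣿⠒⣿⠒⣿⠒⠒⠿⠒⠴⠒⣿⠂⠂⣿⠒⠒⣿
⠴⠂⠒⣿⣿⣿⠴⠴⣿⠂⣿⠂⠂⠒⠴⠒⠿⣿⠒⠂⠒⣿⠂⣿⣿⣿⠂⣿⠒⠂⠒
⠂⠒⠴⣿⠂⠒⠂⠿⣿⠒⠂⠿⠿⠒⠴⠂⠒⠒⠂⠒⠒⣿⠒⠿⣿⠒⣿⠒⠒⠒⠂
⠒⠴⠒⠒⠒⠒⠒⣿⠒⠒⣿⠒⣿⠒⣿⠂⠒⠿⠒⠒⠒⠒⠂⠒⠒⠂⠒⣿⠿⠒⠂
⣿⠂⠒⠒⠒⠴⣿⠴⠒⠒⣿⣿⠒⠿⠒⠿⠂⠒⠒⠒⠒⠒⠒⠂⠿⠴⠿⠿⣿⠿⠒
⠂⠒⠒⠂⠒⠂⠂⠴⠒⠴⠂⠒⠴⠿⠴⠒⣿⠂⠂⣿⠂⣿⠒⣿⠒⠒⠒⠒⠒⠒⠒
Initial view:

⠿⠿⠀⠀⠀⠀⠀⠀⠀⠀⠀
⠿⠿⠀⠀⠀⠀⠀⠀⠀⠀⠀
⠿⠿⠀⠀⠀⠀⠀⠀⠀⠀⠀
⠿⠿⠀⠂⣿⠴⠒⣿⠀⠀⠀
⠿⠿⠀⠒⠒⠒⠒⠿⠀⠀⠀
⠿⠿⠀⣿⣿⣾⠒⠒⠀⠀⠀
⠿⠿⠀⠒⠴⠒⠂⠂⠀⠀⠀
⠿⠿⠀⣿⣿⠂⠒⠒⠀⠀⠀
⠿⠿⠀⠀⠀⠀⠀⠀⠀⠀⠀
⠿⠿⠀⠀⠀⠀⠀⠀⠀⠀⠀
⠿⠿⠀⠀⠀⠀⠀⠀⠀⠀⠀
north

⠿⠿⠀⠀⠀⠀⠀⠀⠀⠀⠀
⠿⠿⠀⠀⠀⠀⠀⠀⠀⠀⠀
⠿⠿⠀⠀⠀⠀⠀⠀⠀⠀⠀
⠿⠿⠀⠒⠴⣿⠂⠂⠀⠀⠀
⠿⠿⠀⠂⣿⠴⠒⣿⠀⠀⠀
⠿⠿⠀⠒⠒⣾⠒⠿⠀⠀⠀
⠿⠿⠀⣿⣿⠒⠒⠒⠀⠀⠀
⠿⠿⠀⠒⠴⠒⠂⠂⠀⠀⠀
⠿⠿⠀⣿⣿⠂⠒⠒⠀⠀⠀
⠿⠿⠀⠀⠀⠀⠀⠀⠀⠀⠀
⠿⠿⠀⠀⠀⠀⠀⠀⠀⠀⠀

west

⠿⠿⠿⠀⠀⠀⠀⠀⠀⠀⠀
⠿⠿⠿⠀⠀⠀⠀⠀⠀⠀⠀
⠿⠿⠿⠀⠀⠀⠀⠀⠀⠀⠀
⠿⠿⠿⠒⠒⠴⣿⠂⠂⠀⠀
⠿⠿⠿⠒⠂⣿⠴⠒⣿⠀⠀
⠿⠿⠿⠂⠒⣾⠒⠒⠿⠀⠀
⠿⠿⠿⠒⣿⣿⠒⠒⠒⠀⠀
⠿⠿⠿⠒⠒⠴⠒⠂⠂⠀⠀
⠿⠿⠿⠀⣿⣿⠂⠒⠒⠀⠀
⠿⠿⠿⠀⠀⠀⠀⠀⠀⠀⠀
⠿⠿⠿⠀⠀⠀⠀⠀⠀⠀⠀

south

⠿⠿⠿⠀⠀⠀⠀⠀⠀⠀⠀
⠿⠿⠿⠀⠀⠀⠀⠀⠀⠀⠀
⠿⠿⠿⠒⠒⠴⣿⠂⠂⠀⠀
⠿⠿⠿⠒⠂⣿⠴⠒⣿⠀⠀
⠿⠿⠿⠂⠒⠒⠒⠒⠿⠀⠀
⠿⠿⠿⠒⣿⣾⠒⠒⠒⠀⠀
⠿⠿⠿⠒⠒⠴⠒⠂⠂⠀⠀
⠿⠿⠿⠂⣿⣿⠂⠒⠒⠀⠀
⠿⠿⠿⠀⠀⠀⠀⠀⠀⠀⠀
⠿⠿⠿⠀⠀⠀⠀⠀⠀⠀⠀
⠿⠿⠿⠀⠀⠀⠀⠀⠀⠀⠀

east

⠿⠿⠀⠀⠀⠀⠀⠀⠀⠀⠀
⠿⠿⠀⠀⠀⠀⠀⠀⠀⠀⠀
⠿⠿⠒⠒⠴⣿⠂⠂⠀⠀⠀
⠿⠿⠒⠂⣿⠴⠒⣿⠀⠀⠀
⠿⠿⠂⠒⠒⠒⠒⠿⠀⠀⠀
⠿⠿⠒⣿⣿⣾⠒⠒⠀⠀⠀
⠿⠿⠒⠒⠴⠒⠂⠂⠀⠀⠀
⠿⠿⠂⣿⣿⠂⠒⠒⠀⠀⠀
⠿⠿⠀⠀⠀⠀⠀⠀⠀⠀⠀
⠿⠿⠀⠀⠀⠀⠀⠀⠀⠀⠀
⠿⠿⠀⠀⠀⠀⠀⠀⠀⠀⠀

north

⠿⠿⠀⠀⠀⠀⠀⠀⠀⠀⠀
⠿⠿⠀⠀⠀⠀⠀⠀⠀⠀⠀
⠿⠿⠀⠀⠀⠀⠀⠀⠀⠀⠀
⠿⠿⠒⠒⠴⣿⠂⠂⠀⠀⠀
⠿⠿⠒⠂⣿⠴⠒⣿⠀⠀⠀
⠿⠿⠂⠒⠒⣾⠒⠿⠀⠀⠀
⠿⠿⠒⣿⣿⠒⠒⠒⠀⠀⠀
⠿⠿⠒⠒⠴⠒⠂⠂⠀⠀⠀
⠿⠿⠂⣿⣿⠂⠒⠒⠀⠀⠀
⠿⠿⠀⠀⠀⠀⠀⠀⠀⠀⠀
⠿⠿⠀⠀⠀⠀⠀⠀⠀⠀⠀

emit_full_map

⠒⠒⠴⣿⠂⠂
⠒⠂⣿⠴⠒⣿
⠂⠒⠒⣾⠒⠿
⠒⣿⣿⠒⠒⠒
⠒⠒⠴⠒⠂⠂
⠂⣿⣿⠂⠒⠒

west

⠿⠿⠿⠀⠀⠀⠀⠀⠀⠀⠀
⠿⠿⠿⠀⠀⠀⠀⠀⠀⠀⠀
⠿⠿⠿⠀⠀⠀⠀⠀⠀⠀⠀
⠿⠿⠿⠒⠒⠴⣿⠂⠂⠀⠀
⠿⠿⠿⠒⠂⣿⠴⠒⣿⠀⠀
⠿⠿⠿⠂⠒⣾⠒⠒⠿⠀⠀
⠿⠿⠿⠒⣿⣿⠒⠒⠒⠀⠀
⠿⠿⠿⠒⠒⠴⠒⠂⠂⠀⠀
⠿⠿⠿⠂⣿⣿⠂⠒⠒⠀⠀
⠿⠿⠿⠀⠀⠀⠀⠀⠀⠀⠀
⠿⠿⠿⠀⠀⠀⠀⠀⠀⠀⠀

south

⠿⠿⠿⠀⠀⠀⠀⠀⠀⠀⠀
⠿⠿⠿⠀⠀⠀⠀⠀⠀⠀⠀
⠿⠿⠿⠒⠒⠴⣿⠂⠂⠀⠀
⠿⠿⠿⠒⠂⣿⠴⠒⣿⠀⠀
⠿⠿⠿⠂⠒⠒⠒⠒⠿⠀⠀
⠿⠿⠿⠒⣿⣾⠒⠒⠒⠀⠀
⠿⠿⠿⠒⠒⠴⠒⠂⠂⠀⠀
⠿⠿⠿⠂⣿⣿⠂⠒⠒⠀⠀
⠿⠿⠿⠀⠀⠀⠀⠀⠀⠀⠀
⠿⠿⠿⠀⠀⠀⠀⠀⠀⠀⠀
⠿⠿⠿⠀⠀⠀⠀⠀⠀⠀⠀

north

⠿⠿⠿⠀⠀⠀⠀⠀⠀⠀⠀
⠿⠿⠿⠀⠀⠀⠀⠀⠀⠀⠀
⠿⠿⠿⠀⠀⠀⠀⠀⠀⠀⠀
⠿⠿⠿⠒⠒⠴⣿⠂⠂⠀⠀
⠿⠿⠿⠒⠂⣿⠴⠒⣿⠀⠀
⠿⠿⠿⠂⠒⣾⠒⠒⠿⠀⠀
⠿⠿⠿⠒⣿⣿⠒⠒⠒⠀⠀
⠿⠿⠿⠒⠒⠴⠒⠂⠂⠀⠀
⠿⠿⠿⠂⣿⣿⠂⠒⠒⠀⠀
⠿⠿⠿⠀⠀⠀⠀⠀⠀⠀⠀
⠿⠿⠿⠀⠀⠀⠀⠀⠀⠀⠀

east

⠿⠿⠀⠀⠀⠀⠀⠀⠀⠀⠀
⠿⠿⠀⠀⠀⠀⠀⠀⠀⠀⠀
⠿⠿⠀⠀⠀⠀⠀⠀⠀⠀⠀
⠿⠿⠒⠒⠴⣿⠂⠂⠀⠀⠀
⠿⠿⠒⠂⣿⠴⠒⣿⠀⠀⠀
⠿⠿⠂⠒⠒⣾⠒⠿⠀⠀⠀
⠿⠿⠒⣿⣿⠒⠒⠒⠀⠀⠀
⠿⠿⠒⠒⠴⠒⠂⠂⠀⠀⠀
⠿⠿⠂⣿⣿⠂⠒⠒⠀⠀⠀
⠿⠿⠀⠀⠀⠀⠀⠀⠀⠀⠀
⠿⠿⠀⠀⠀⠀⠀⠀⠀⠀⠀


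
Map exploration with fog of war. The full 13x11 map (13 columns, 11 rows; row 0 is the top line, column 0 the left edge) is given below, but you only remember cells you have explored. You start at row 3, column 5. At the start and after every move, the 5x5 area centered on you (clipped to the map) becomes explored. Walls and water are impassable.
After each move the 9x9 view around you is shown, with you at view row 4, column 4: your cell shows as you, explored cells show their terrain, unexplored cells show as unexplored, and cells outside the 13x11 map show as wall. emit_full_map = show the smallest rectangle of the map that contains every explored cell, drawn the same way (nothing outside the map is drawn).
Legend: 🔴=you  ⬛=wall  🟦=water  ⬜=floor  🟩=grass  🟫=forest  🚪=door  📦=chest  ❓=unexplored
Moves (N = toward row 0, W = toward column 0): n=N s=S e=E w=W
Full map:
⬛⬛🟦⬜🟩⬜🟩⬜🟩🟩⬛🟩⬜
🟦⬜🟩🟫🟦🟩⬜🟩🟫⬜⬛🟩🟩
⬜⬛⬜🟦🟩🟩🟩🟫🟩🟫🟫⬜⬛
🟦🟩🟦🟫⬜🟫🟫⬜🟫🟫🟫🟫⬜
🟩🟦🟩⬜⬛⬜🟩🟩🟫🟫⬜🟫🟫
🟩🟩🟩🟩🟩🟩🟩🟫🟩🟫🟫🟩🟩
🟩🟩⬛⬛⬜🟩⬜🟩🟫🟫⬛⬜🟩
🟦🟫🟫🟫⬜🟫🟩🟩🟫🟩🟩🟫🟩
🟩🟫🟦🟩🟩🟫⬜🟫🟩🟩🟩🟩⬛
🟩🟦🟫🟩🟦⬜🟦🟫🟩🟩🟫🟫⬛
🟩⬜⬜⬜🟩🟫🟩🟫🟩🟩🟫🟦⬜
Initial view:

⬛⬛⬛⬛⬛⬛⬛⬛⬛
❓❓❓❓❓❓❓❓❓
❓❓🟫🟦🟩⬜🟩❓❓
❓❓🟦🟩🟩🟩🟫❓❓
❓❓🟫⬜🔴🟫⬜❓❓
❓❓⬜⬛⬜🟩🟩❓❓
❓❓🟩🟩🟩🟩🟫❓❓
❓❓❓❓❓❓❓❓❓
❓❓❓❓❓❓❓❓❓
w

⬛⬛⬛⬛⬛⬛⬛⬛⬛
❓❓❓❓❓❓❓❓❓
❓❓🟩🟫🟦🟩⬜🟩❓
❓❓⬜🟦🟩🟩🟩🟫❓
❓❓🟦🟫🔴🟫🟫⬜❓
❓❓🟩⬜⬛⬜🟩🟩❓
❓❓🟩🟩🟩🟩🟩🟫❓
❓❓❓❓❓❓❓❓❓
❓❓❓❓❓❓❓❓❓

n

⬛⬛⬛⬛⬛⬛⬛⬛⬛
⬛⬛⬛⬛⬛⬛⬛⬛⬛
❓❓🟦⬜🟩⬜🟩❓❓
❓❓🟩🟫🟦🟩⬜🟩❓
❓❓⬜🟦🔴🟩🟩🟫❓
❓❓🟦🟫⬜🟫🟫⬜❓
❓❓🟩⬜⬛⬜🟩🟩❓
❓❓🟩🟩🟩🟩🟩🟫❓
❓❓❓❓❓❓❓❓❓

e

⬛⬛⬛⬛⬛⬛⬛⬛⬛
⬛⬛⬛⬛⬛⬛⬛⬛⬛
❓🟦⬜🟩⬜🟩⬜❓❓
❓🟩🟫🟦🟩⬜🟩❓❓
❓⬜🟦🟩🔴🟩🟫❓❓
❓🟦🟫⬜🟫🟫⬜❓❓
❓🟩⬜⬛⬜🟩🟩❓❓
❓🟩🟩🟩🟩🟩🟫❓❓
❓❓❓❓❓❓❓❓❓

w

⬛⬛⬛⬛⬛⬛⬛⬛⬛
⬛⬛⬛⬛⬛⬛⬛⬛⬛
❓❓🟦⬜🟩⬜🟩⬜❓
❓❓🟩🟫🟦🟩⬜🟩❓
❓❓⬜🟦🔴🟩🟩🟫❓
❓❓🟦🟫⬜🟫🟫⬜❓
❓❓🟩⬜⬛⬜🟩🟩❓
❓❓🟩🟩🟩🟩🟩🟫❓
❓❓❓❓❓❓❓❓❓

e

⬛⬛⬛⬛⬛⬛⬛⬛⬛
⬛⬛⬛⬛⬛⬛⬛⬛⬛
❓🟦⬜🟩⬜🟩⬜❓❓
❓🟩🟫🟦🟩⬜🟩❓❓
❓⬜🟦🟩🔴🟩🟫❓❓
❓🟦🟫⬜🟫🟫⬜❓❓
❓🟩⬜⬛⬜🟩🟩❓❓
❓🟩🟩🟩🟩🟩🟫❓❓
❓❓❓❓❓❓❓❓❓

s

⬛⬛⬛⬛⬛⬛⬛⬛⬛
❓🟦⬜🟩⬜🟩⬜❓❓
❓🟩🟫🟦🟩⬜🟩❓❓
❓⬜🟦🟩🟩🟩🟫❓❓
❓🟦🟫⬜🔴🟫⬜❓❓
❓🟩⬜⬛⬜🟩🟩❓❓
❓🟩🟩🟩🟩🟩🟫❓❓
❓❓❓❓❓❓❓❓❓
❓❓❓❓❓❓❓❓❓

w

⬛⬛⬛⬛⬛⬛⬛⬛⬛
❓❓🟦⬜🟩⬜🟩⬜❓
❓❓🟩🟫🟦🟩⬜🟩❓
❓❓⬜🟦🟩🟩🟩🟫❓
❓❓🟦🟫🔴🟫🟫⬜❓
❓❓🟩⬜⬛⬜🟩🟩❓
❓❓🟩🟩🟩🟩🟩🟫❓
❓❓❓❓❓❓❓❓❓
❓❓❓❓❓❓❓❓❓

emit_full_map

🟦⬜🟩⬜🟩⬜
🟩🟫🟦🟩⬜🟩
⬜🟦🟩🟩🟩🟫
🟦🟫🔴🟫🟫⬜
🟩⬜⬛⬜🟩🟩
🟩🟩🟩🟩🟩🟫

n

⬛⬛⬛⬛⬛⬛⬛⬛⬛
⬛⬛⬛⬛⬛⬛⬛⬛⬛
❓❓🟦⬜🟩⬜🟩⬜❓
❓❓🟩🟫🟦🟩⬜🟩❓
❓❓⬜🟦🔴🟩🟩🟫❓
❓❓🟦🟫⬜🟫🟫⬜❓
❓❓🟩⬜⬛⬜🟩🟩❓
❓❓🟩🟩🟩🟩🟩🟫❓
❓❓❓❓❓❓❓❓❓

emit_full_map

🟦⬜🟩⬜🟩⬜
🟩🟫🟦🟩⬜🟩
⬜🟦🔴🟩🟩🟫
🟦🟫⬜🟫🟫⬜
🟩⬜⬛⬜🟩🟩
🟩🟩🟩🟩🟩🟫


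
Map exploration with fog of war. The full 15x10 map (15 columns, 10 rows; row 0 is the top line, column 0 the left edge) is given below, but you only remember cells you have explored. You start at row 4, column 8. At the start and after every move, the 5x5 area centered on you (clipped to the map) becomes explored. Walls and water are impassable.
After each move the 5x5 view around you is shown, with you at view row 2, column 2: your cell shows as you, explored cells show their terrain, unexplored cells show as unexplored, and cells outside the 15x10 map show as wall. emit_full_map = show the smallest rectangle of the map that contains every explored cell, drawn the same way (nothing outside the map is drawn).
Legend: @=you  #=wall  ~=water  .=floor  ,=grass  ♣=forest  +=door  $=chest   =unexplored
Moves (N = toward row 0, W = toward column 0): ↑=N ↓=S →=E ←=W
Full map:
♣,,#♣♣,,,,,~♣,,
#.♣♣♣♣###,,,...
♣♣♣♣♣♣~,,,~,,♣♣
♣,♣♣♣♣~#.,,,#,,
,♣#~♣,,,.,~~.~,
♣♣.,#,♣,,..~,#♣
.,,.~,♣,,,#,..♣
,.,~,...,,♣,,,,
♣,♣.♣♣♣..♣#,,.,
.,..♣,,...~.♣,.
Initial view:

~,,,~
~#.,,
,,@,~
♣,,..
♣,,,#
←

♣~,,,
♣~#.,
,,@.,
,♣,,.
,♣,,,

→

~,,,~
~#.,,
,,@,~
♣,,..
♣,,,#

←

♣~,,,
♣~#.,
,,@.,
,♣,,.
,♣,,,

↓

♣~#.,
,,,.,
,♣@,.
,♣,,,
...,,


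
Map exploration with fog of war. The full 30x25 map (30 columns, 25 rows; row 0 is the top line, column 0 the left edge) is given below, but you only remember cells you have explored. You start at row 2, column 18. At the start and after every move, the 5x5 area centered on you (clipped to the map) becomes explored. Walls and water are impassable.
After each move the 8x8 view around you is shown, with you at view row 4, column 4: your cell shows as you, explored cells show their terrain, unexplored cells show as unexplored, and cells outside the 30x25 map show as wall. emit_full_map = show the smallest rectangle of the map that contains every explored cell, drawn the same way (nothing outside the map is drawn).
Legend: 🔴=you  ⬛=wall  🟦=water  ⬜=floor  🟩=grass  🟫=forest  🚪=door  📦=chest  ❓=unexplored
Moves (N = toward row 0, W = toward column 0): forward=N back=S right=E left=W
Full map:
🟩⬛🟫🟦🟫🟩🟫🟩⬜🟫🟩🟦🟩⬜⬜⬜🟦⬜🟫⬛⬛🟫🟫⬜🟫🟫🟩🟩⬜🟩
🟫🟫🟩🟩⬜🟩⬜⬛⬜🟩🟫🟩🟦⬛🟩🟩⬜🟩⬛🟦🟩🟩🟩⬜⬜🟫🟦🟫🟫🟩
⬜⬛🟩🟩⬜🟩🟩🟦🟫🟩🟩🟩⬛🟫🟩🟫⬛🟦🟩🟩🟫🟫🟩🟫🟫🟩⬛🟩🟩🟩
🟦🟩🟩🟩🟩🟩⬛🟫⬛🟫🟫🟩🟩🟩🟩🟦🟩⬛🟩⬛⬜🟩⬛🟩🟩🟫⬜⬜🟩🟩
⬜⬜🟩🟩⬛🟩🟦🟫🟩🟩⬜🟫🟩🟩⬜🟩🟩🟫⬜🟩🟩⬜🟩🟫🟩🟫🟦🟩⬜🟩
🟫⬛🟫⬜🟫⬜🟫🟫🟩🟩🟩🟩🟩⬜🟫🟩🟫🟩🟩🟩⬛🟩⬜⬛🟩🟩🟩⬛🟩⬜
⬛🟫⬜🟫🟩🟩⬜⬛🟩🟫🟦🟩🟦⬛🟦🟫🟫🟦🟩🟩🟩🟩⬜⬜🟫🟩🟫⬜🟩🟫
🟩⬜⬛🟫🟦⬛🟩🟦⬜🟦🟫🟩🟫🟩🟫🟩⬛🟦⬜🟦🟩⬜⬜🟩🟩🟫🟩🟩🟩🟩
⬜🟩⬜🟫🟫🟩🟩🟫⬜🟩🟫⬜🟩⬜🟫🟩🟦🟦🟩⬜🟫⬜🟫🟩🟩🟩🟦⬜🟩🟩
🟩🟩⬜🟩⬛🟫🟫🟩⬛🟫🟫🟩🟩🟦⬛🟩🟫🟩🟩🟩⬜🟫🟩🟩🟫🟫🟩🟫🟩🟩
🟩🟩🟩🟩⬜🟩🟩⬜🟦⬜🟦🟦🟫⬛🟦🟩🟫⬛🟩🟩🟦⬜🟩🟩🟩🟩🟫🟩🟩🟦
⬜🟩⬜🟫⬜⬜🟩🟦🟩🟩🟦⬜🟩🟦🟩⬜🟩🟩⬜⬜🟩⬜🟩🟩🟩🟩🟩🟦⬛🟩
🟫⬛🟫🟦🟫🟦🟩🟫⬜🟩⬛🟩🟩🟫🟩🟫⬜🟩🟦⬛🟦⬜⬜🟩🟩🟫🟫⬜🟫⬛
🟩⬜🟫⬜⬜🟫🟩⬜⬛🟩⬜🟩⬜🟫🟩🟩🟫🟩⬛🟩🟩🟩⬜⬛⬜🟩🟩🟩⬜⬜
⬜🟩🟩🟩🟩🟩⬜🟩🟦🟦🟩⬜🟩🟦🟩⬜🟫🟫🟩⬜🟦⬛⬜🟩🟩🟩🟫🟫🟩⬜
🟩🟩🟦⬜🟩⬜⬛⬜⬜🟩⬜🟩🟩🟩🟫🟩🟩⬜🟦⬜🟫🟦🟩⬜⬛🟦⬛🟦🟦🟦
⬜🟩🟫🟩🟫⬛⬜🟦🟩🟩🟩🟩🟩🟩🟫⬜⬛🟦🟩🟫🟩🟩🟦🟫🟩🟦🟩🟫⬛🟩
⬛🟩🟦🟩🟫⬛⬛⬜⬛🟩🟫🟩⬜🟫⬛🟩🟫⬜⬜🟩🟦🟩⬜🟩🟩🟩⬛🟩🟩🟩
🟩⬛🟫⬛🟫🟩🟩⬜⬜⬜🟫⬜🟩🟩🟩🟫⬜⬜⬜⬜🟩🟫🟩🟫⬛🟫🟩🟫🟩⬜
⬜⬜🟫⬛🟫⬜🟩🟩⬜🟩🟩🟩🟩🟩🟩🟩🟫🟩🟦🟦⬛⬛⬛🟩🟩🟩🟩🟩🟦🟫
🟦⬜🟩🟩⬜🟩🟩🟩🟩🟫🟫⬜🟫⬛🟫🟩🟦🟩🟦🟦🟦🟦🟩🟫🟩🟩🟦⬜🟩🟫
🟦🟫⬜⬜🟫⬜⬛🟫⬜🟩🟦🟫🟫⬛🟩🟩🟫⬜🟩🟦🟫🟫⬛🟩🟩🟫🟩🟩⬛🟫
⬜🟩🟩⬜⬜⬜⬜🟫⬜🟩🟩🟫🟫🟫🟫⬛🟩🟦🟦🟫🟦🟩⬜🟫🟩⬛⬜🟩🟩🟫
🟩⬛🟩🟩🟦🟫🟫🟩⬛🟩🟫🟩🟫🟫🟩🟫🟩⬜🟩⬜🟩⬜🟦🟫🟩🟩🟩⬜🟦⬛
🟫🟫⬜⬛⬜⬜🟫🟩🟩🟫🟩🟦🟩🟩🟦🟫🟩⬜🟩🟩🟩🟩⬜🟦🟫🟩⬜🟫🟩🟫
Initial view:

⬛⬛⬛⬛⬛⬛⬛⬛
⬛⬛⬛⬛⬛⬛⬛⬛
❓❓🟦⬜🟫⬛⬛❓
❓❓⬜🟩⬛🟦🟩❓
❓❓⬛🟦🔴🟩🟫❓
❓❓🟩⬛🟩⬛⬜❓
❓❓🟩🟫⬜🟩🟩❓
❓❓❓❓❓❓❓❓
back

⬛⬛⬛⬛⬛⬛⬛⬛
❓❓🟦⬜🟫⬛⬛❓
❓❓⬜🟩⬛🟦🟩❓
❓❓⬛🟦🟩🟩🟫❓
❓❓🟩⬛🔴⬛⬜❓
❓❓🟩🟫⬜🟩🟩❓
❓❓🟫🟩🟩🟩⬛❓
❓❓❓❓❓❓❓❓

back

❓❓🟦⬜🟫⬛⬛❓
❓❓⬜🟩⬛🟦🟩❓
❓❓⬛🟦🟩🟩🟫❓
❓❓🟩⬛🟩⬛⬜❓
❓❓🟩🟫🔴🟩🟩❓
❓❓🟫🟩🟩🟩⬛❓
❓❓🟫🟦🟩🟩🟩❓
❓❓❓❓❓❓❓❓

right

❓🟦⬜🟫⬛⬛❓❓
❓⬜🟩⬛🟦🟩❓❓
❓⬛🟦🟩🟩🟫🟫❓
❓🟩⬛🟩⬛⬜🟩❓
❓🟩🟫⬜🔴🟩⬜❓
❓🟫🟩🟩🟩⬛🟩❓
❓🟫🟦🟩🟩🟩🟩❓
❓❓❓❓❓❓❓❓

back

❓⬜🟩⬛🟦🟩❓❓
❓⬛🟦🟩🟩🟫🟫❓
❓🟩⬛🟩⬛⬜🟩❓
❓🟩🟫⬜🟩🟩⬜❓
❓🟫🟩🟩🔴⬛🟩❓
❓🟫🟦🟩🟩🟩🟩❓
❓❓🟦⬜🟦🟩⬜❓
❓❓❓❓❓❓❓❓

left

❓❓⬜🟩⬛🟦🟩❓
❓❓⬛🟦🟩🟩🟫🟫
❓❓🟩⬛🟩⬛⬜🟩
❓❓🟩🟫⬜🟩🟩⬜
❓❓🟫🟩🔴🟩⬛🟩
❓❓🟫🟦🟩🟩🟩🟩
❓❓⬛🟦⬜🟦🟩⬜
❓❓❓❓❓❓❓❓

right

❓⬜🟩⬛🟦🟩❓❓
❓⬛🟦🟩🟩🟫🟫❓
❓🟩⬛🟩⬛⬜🟩❓
❓🟩🟫⬜🟩🟩⬜❓
❓🟫🟩🟩🔴⬛🟩❓
❓🟫🟦🟩🟩🟩🟩❓
❓⬛🟦⬜🟦🟩⬜❓
❓❓❓❓❓❓❓❓

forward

❓🟦⬜🟫⬛⬛❓❓
❓⬜🟩⬛🟦🟩❓❓
❓⬛🟦🟩🟩🟫🟫❓
❓🟩⬛🟩⬛⬜🟩❓
❓🟩🟫⬜🔴🟩⬜❓
❓🟫🟩🟩🟩⬛🟩❓
❓🟫🟦🟩🟩🟩🟩❓
❓⬛🟦⬜🟦🟩⬜❓

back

❓⬜🟩⬛🟦🟩❓❓
❓⬛🟦🟩🟩🟫🟫❓
❓🟩⬛🟩⬛⬜🟩❓
❓🟩🟫⬜🟩🟩⬜❓
❓🟫🟩🟩🔴⬛🟩❓
❓🟫🟦🟩🟩🟩🟩❓
❓⬛🟦⬜🟦🟩⬜❓
❓❓❓❓❓❓❓❓

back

❓⬛🟦🟩🟩🟫🟫❓
❓🟩⬛🟩⬛⬜🟩❓
❓🟩🟫⬜🟩🟩⬜❓
❓🟫🟩🟩🟩⬛🟩❓
❓🟫🟦🟩🔴🟩🟩❓
❓⬛🟦⬜🟦🟩⬜❓
❓❓🟦🟩⬜🟫⬜❓
❓❓❓❓❓❓❓❓

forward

❓⬜🟩⬛🟦🟩❓❓
❓⬛🟦🟩🟩🟫🟫❓
❓🟩⬛🟩⬛⬜🟩❓
❓🟩🟫⬜🟩🟩⬜❓
❓🟫🟩🟩🔴⬛🟩❓
❓🟫🟦🟩🟩🟩🟩❓
❓⬛🟦⬜🟦🟩⬜❓
❓❓🟦🟩⬜🟫⬜❓

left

❓❓⬜🟩⬛🟦🟩❓
❓❓⬛🟦🟩🟩🟫🟫
❓❓🟩⬛🟩⬛⬜🟩
❓❓🟩🟫⬜🟩🟩⬜
❓❓🟫🟩🔴🟩⬛🟩
❓❓🟫🟦🟩🟩🟩🟩
❓❓⬛🟦⬜🟦🟩⬜
❓❓❓🟦🟩⬜🟫⬜

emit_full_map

🟦⬜🟫⬛⬛❓
⬜🟩⬛🟦🟩❓
⬛🟦🟩🟩🟫🟫
🟩⬛🟩⬛⬜🟩
🟩🟫⬜🟩🟩⬜
🟫🟩🔴🟩⬛🟩
🟫🟦🟩🟩🟩🟩
⬛🟦⬜🟦🟩⬜
❓🟦🟩⬜🟫⬜

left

❓❓❓⬜🟩⬛🟦🟩
❓❓❓⬛🟦🟩🟩🟫
❓❓🟦🟩⬛🟩⬛⬜
❓❓🟩🟩🟫⬜🟩🟩
❓❓🟩🟫🔴🟩🟩⬛
❓❓🟫🟫🟦🟩🟩🟩
❓❓🟩⬛🟦⬜🟦🟩
❓❓❓❓🟦🟩⬜🟫

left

❓❓❓❓⬜🟩⬛🟦
❓❓❓❓⬛🟦🟩🟩
❓❓🟩🟦🟩⬛🟩⬛
❓❓⬜🟩🟩🟫⬜🟩
❓❓🟫🟩🔴🟩🟩🟩
❓❓🟦🟫🟫🟦🟩🟩
❓❓🟫🟩⬛🟦⬜🟦
❓❓❓❓❓🟦🟩⬜

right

❓❓❓⬜🟩⬛🟦🟩
❓❓❓⬛🟦🟩🟩🟫
❓🟩🟦🟩⬛🟩⬛⬜
❓⬜🟩🟩🟫⬜🟩🟩
❓🟫🟩🟫🔴🟩🟩⬛
❓🟦🟫🟫🟦🟩🟩🟩
❓🟫🟩⬛🟦⬜🟦🟩
❓❓❓❓🟦🟩⬜🟫

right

❓❓⬜🟩⬛🟦🟩❓
❓❓⬛🟦🟩🟩🟫🟫
🟩🟦🟩⬛🟩⬛⬜🟩
⬜🟩🟩🟫⬜🟩🟩⬜
🟫🟩🟫🟩🔴🟩⬛🟩
🟦🟫🟫🟦🟩🟩🟩🟩
🟫🟩⬛🟦⬜🟦🟩⬜
❓❓❓🟦🟩⬜🟫⬜

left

❓❓❓⬜🟩⬛🟦🟩
❓❓❓⬛🟦🟩🟩🟫
❓🟩🟦🟩⬛🟩⬛⬜
❓⬜🟩🟩🟫⬜🟩🟩
❓🟫🟩🟫🔴🟩🟩⬛
❓🟦🟫🟫🟦🟩🟩🟩
❓🟫🟩⬛🟦⬜🟦🟩
❓❓❓❓🟦🟩⬜🟫

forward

❓❓❓🟦⬜🟫⬛⬛
❓❓❓⬜🟩⬛🟦🟩
❓❓🟫⬛🟦🟩🟩🟫
❓🟩🟦🟩⬛🟩⬛⬜
❓⬜🟩🟩🔴⬜🟩🟩
❓🟫🟩🟫🟩🟩🟩⬛
❓🟦🟫🟫🟦🟩🟩🟩
❓🟫🟩⬛🟦⬜🟦🟩

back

❓❓❓⬜🟩⬛🟦🟩
❓❓🟫⬛🟦🟩🟩🟫
❓🟩🟦🟩⬛🟩⬛⬜
❓⬜🟩🟩🟫⬜🟩🟩
❓🟫🟩🟫🔴🟩🟩⬛
❓🟦🟫🟫🟦🟩🟩🟩
❓🟫🟩⬛🟦⬜🟦🟩
❓❓❓❓🟦🟩⬜🟫

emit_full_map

❓❓🟦⬜🟫⬛⬛❓
❓❓⬜🟩⬛🟦🟩❓
❓🟫⬛🟦🟩🟩🟫🟫
🟩🟦🟩⬛🟩⬛⬜🟩
⬜🟩🟩🟫⬜🟩🟩⬜
🟫🟩🟫🔴🟩🟩⬛🟩
🟦🟫🟫🟦🟩🟩🟩🟩
🟫🟩⬛🟦⬜🟦🟩⬜
❓❓❓🟦🟩⬜🟫⬜

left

❓❓❓❓⬜🟩⬛🟦
❓❓❓🟫⬛🟦🟩🟩
❓❓🟩🟦🟩⬛🟩⬛
❓❓⬜🟩🟩🟫⬜🟩
❓❓🟫🟩🔴🟩🟩🟩
❓❓🟦🟫🟫🟦🟩🟩
❓❓🟫🟩⬛🟦⬜🟦
❓❓❓❓❓🟦🟩⬜

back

❓❓❓🟫⬛🟦🟩🟩
❓❓🟩🟦🟩⬛🟩⬛
❓❓⬜🟩🟩🟫⬜🟩
❓❓🟫🟩🟫🟩🟩🟩
❓❓🟦🟫🔴🟦🟩🟩
❓❓🟫🟩⬛🟦⬜🟦
❓❓🟫🟩🟦🟦🟩⬜
❓❓❓❓❓❓❓❓

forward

❓❓❓❓⬜🟩⬛🟦
❓❓❓🟫⬛🟦🟩🟩
❓❓🟩🟦🟩⬛🟩⬛
❓❓⬜🟩🟩🟫⬜🟩
❓❓🟫🟩🔴🟩🟩🟩
❓❓🟦🟫🟫🟦🟩🟩
❓❓🟫🟩⬛🟦⬜🟦
❓❓🟫🟩🟦🟦🟩⬜

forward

❓❓❓❓🟦⬜🟫⬛
❓❓❓❓⬜🟩⬛🟦
❓❓🟩🟫⬛🟦🟩🟩
❓❓🟩🟦🟩⬛🟩⬛
❓❓⬜🟩🔴🟫⬜🟩
❓❓🟫🟩🟫🟩🟩🟩
❓❓🟦🟫🟫🟦🟩🟩
❓❓🟫🟩⬛🟦⬜🟦

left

❓❓❓❓❓🟦⬜🟫
❓❓❓❓❓⬜🟩⬛
❓❓🟫🟩🟫⬛🟦🟩
❓❓🟩🟩🟦🟩⬛🟩
❓❓🟩⬜🔴🟩🟫⬜
❓❓⬜🟫🟩🟫🟩🟩
❓❓⬛🟦🟫🟫🟦🟩
❓❓❓🟫🟩⬛🟦⬜

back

❓❓❓❓❓⬜🟩⬛
❓❓🟫🟩🟫⬛🟦🟩
❓❓🟩🟩🟦🟩⬛🟩
❓❓🟩⬜🟩🟩🟫⬜
❓❓⬜🟫🔴🟫🟩🟩
❓❓⬛🟦🟫🟫🟦🟩
❓❓🟩🟫🟩⬛🟦⬜
❓❓❓🟫🟩🟦🟦🟩

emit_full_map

❓❓❓🟦⬜🟫⬛⬛❓
❓❓❓⬜🟩⬛🟦🟩❓
🟫🟩🟫⬛🟦🟩🟩🟫🟫
🟩🟩🟦🟩⬛🟩⬛⬜🟩
🟩⬜🟩🟩🟫⬜🟩🟩⬜
⬜🟫🔴🟫🟩🟩🟩⬛🟩
⬛🟦🟫🟫🟦🟩🟩🟩🟩
🟩🟫🟩⬛🟦⬜🟦🟩⬜
❓🟫🟩🟦🟦🟩⬜🟫⬜
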